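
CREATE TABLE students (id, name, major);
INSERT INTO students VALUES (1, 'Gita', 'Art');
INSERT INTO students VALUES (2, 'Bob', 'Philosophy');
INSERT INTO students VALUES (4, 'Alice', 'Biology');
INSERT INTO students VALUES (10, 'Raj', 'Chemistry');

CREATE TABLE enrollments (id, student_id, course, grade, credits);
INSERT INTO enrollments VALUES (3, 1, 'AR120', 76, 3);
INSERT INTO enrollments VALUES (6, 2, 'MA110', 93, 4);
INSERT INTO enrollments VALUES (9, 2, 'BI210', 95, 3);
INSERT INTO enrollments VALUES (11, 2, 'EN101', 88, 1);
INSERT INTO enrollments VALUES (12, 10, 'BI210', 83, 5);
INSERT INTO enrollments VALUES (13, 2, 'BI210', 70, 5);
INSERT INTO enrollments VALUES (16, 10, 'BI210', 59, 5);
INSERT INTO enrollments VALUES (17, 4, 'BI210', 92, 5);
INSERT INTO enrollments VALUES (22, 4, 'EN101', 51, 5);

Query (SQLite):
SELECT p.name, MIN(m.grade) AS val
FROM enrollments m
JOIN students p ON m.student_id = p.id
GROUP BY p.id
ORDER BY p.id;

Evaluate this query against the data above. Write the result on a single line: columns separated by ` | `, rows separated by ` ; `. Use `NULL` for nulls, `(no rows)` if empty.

Join each enrollments row to its students via student_id.
Group joined rows by students.id; compute MIN(m.grade) per group.
  1: ids {3} → MIN(m.grade)=76
  2: ids {6, 9, 11, 13} → MIN(m.grade)=70
  4: ids {17, 22} → MIN(m.grade)=51
  10: ids {12, 16} → MIN(m.grade)=59

Gita | 76 ; Bob | 70 ; Alice | 51 ; Raj | 59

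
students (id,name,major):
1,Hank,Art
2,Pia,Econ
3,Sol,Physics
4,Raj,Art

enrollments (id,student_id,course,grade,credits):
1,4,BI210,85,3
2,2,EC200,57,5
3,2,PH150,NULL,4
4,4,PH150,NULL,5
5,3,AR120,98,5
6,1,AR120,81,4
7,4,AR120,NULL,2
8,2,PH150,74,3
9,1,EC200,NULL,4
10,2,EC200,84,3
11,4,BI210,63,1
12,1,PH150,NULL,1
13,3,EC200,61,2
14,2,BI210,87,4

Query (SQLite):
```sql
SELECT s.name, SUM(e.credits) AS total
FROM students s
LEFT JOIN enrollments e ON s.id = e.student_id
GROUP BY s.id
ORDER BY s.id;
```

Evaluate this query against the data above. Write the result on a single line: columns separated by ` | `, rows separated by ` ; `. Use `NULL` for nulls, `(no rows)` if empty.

Hank | 9 ; Pia | 19 ; Sol | 7 ; Raj | 11

LEFT JOIN keeps every students row; unmatched ones get NULL for enrollments columns.
Group by students.id and compute SUM(e.credits). SUM over an all-NULL group is NULL.
  1: ids {6, 9, 12} → SUM(e.credits)=9
  2: ids {2, 3, 8, 10, 14} → SUM(e.credits)=19
  3: ids {5, 13} → SUM(e.credits)=7
  4: ids {1, 4, 7, 11} → SUM(e.credits)=11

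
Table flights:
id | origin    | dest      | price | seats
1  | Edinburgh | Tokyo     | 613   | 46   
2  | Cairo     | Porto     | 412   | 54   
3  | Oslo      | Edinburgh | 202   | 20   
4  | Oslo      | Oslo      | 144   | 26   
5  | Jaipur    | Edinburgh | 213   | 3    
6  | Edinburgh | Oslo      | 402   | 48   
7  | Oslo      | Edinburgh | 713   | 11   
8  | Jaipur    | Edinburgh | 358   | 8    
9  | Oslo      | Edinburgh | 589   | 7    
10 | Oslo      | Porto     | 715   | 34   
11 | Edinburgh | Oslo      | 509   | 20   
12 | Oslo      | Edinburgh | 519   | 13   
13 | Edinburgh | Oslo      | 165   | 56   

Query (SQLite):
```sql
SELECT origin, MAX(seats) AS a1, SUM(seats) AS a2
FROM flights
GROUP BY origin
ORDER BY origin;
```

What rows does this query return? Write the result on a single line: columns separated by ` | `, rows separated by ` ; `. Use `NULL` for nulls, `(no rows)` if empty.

Cairo | 54 | 54 ; Edinburgh | 56 | 170 ; Jaipur | 8 | 11 ; Oslo | 34 | 111

Group flights by origin.
Per group compute: MAX(seats), SUM(seats).
  Cairo: ids {2} → MAX(seats)=54, SUM(seats)=54
  Edinburgh: ids {1, 6, 11, 13} → MAX(seats)=56, SUM(seats)=170
  Jaipur: ids {5, 8} → MAX(seats)=8, SUM(seats)=11
  Oslo: ids {3, 4, 7, 9, 10, 12} → MAX(seats)=34, SUM(seats)=111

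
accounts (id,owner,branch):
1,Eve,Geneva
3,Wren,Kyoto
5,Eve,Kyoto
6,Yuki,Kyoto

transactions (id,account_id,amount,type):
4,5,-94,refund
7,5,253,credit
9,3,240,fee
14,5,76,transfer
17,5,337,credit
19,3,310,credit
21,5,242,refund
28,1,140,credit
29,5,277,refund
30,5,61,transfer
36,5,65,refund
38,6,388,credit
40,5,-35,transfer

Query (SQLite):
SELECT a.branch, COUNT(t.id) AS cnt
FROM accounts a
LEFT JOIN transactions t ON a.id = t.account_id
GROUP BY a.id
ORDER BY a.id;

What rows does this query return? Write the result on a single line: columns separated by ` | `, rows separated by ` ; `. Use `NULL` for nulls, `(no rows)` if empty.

LEFT JOIN keeps every accounts row; unmatched ones get NULL for transactions columns.
Group by accounts.id and compute COUNT(t.id). COUNT(col) of an all-NULL group is 0.
  1: ids {28} → COUNT(t.id)=1
  3: ids {9, 19} → COUNT(t.id)=2
  5: ids {4, 7, 14, 17, 21, 29, 30, 36, 40} → COUNT(t.id)=9
  6: ids {38} → COUNT(t.id)=1

Geneva | 1 ; Kyoto | 2 ; Kyoto | 9 ; Kyoto | 1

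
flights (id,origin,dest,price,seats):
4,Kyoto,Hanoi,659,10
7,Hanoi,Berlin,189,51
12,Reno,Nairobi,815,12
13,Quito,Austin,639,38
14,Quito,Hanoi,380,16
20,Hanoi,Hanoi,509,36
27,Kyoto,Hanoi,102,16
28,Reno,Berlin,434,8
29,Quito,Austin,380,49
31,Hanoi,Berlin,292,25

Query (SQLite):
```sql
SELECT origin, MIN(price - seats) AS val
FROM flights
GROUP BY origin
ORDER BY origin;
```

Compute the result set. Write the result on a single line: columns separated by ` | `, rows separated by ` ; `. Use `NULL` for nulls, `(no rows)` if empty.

Hanoi | 138 ; Kyoto | 86 ; Quito | 331 ; Reno | 426

For each row compute price - seats.
Group by origin; take MIN of the expression per group.
  Hanoi: ids {7, 20, 31} → MIN(price - seats)=138
  Kyoto: ids {4, 27} → MIN(price - seats)=86
  Quito: ids {13, 14, 29} → MIN(price - seats)=331
  Reno: ids {12, 28} → MIN(price - seats)=426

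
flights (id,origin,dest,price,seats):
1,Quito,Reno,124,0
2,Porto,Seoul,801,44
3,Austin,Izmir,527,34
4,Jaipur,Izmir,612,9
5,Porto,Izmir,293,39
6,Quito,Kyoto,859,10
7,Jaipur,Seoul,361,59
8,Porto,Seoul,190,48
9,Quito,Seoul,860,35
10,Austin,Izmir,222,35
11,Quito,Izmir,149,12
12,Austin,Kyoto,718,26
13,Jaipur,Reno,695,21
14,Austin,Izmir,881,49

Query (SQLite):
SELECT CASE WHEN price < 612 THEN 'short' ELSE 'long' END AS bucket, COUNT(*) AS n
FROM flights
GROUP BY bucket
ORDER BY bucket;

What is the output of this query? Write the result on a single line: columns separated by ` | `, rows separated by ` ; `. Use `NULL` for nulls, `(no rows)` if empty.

Bucket rows by price < 612 → 'short' else 'long'; count each bucket.

long | 7 ; short | 7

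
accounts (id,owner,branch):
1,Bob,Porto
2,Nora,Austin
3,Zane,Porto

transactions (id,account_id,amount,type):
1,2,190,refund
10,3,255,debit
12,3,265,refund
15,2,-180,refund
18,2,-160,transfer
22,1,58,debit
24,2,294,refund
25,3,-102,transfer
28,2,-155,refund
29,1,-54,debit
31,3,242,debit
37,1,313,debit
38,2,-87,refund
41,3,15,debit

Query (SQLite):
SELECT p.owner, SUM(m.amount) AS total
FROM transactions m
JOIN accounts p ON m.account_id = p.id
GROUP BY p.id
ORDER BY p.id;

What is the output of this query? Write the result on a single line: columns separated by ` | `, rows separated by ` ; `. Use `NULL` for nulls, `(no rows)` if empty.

Join each transactions row to its accounts via account_id.
Group joined rows by accounts.id; compute SUM(m.amount) per group.
  1: ids {22, 29, 37} → SUM(m.amount)=317
  2: ids {1, 15, 18, 24, 28, 38} → SUM(m.amount)=-98
  3: ids {10, 12, 25, 31, 41} → SUM(m.amount)=675

Bob | 317 ; Nora | -98 ; Zane | 675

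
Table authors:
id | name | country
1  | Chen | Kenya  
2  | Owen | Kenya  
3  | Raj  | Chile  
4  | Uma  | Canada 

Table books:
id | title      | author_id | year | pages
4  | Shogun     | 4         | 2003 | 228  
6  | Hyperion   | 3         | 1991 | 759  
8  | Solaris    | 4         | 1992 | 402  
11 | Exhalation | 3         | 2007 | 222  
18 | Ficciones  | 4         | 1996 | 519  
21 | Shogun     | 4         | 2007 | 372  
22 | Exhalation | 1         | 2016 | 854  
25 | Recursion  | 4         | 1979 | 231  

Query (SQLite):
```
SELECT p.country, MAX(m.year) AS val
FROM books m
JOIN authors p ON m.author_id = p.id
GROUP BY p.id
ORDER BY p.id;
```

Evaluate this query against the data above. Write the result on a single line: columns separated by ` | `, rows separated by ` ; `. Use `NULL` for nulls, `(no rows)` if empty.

Kenya | 2016 ; Chile | 2007 ; Canada | 2007

Join each books row to its authors via author_id.
Group joined rows by authors.id; compute MAX(m.year) per group.
  1: ids {22} → MAX(m.year)=2016
  3: ids {6, 11} → MAX(m.year)=2007
  4: ids {4, 8, 18, 21, 25} → MAX(m.year)=2007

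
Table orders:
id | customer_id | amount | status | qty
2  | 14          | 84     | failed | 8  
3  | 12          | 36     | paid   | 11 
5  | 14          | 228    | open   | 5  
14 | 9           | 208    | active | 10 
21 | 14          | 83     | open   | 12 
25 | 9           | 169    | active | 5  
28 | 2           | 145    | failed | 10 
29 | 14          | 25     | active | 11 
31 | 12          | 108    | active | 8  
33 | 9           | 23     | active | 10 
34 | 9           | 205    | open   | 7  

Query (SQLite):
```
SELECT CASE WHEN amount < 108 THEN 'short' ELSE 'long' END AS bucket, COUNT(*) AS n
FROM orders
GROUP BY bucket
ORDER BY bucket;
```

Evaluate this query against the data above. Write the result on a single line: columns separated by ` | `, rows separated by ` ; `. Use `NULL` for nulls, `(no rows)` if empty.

long | 6 ; short | 5

Bucket rows by amount < 108 → 'short' else 'long'; count each bucket.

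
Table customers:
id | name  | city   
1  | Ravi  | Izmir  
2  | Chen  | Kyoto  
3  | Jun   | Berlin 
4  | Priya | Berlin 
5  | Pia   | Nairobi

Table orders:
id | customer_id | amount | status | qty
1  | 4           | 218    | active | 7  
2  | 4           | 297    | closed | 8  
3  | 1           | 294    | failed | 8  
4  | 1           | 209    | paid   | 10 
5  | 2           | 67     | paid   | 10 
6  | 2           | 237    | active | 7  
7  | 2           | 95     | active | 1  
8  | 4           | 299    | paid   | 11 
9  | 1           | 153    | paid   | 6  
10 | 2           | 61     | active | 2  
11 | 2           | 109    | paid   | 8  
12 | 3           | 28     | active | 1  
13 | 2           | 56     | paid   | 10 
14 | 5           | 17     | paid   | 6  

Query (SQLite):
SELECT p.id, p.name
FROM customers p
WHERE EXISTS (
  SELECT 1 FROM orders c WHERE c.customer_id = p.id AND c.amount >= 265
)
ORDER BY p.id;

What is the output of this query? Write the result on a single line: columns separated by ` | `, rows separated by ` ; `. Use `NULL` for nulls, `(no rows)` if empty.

For each customers row, check whether any orders with matching customer_id has amount >= 265.
Keep rows where that is true.

1 | Ravi ; 4 | Priya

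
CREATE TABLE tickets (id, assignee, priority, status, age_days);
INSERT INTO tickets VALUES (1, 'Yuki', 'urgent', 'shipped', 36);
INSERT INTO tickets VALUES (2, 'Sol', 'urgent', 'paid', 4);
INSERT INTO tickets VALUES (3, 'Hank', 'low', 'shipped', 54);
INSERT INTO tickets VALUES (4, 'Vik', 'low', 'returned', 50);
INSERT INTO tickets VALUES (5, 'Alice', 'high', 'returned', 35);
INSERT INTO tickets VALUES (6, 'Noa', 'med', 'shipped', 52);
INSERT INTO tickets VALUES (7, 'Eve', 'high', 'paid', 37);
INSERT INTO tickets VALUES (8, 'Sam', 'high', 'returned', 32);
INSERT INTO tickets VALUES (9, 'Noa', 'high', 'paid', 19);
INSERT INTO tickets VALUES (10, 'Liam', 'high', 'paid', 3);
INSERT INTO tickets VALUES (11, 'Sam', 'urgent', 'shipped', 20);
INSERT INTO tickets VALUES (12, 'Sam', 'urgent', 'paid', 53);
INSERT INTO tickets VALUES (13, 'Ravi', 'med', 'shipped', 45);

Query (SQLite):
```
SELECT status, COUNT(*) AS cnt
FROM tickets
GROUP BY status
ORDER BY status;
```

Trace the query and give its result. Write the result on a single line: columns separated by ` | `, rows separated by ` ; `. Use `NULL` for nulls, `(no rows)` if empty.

Partition tickets by status; compute COUNT(*) within each group.
  paid: ids {2, 7, 9, 10, 12} → COUNT(*)=5
  returned: ids {4, 5, 8} → COUNT(*)=3
  shipped: ids {1, 3, 6, 11, 13} → COUNT(*)=5

paid | 5 ; returned | 3 ; shipped | 5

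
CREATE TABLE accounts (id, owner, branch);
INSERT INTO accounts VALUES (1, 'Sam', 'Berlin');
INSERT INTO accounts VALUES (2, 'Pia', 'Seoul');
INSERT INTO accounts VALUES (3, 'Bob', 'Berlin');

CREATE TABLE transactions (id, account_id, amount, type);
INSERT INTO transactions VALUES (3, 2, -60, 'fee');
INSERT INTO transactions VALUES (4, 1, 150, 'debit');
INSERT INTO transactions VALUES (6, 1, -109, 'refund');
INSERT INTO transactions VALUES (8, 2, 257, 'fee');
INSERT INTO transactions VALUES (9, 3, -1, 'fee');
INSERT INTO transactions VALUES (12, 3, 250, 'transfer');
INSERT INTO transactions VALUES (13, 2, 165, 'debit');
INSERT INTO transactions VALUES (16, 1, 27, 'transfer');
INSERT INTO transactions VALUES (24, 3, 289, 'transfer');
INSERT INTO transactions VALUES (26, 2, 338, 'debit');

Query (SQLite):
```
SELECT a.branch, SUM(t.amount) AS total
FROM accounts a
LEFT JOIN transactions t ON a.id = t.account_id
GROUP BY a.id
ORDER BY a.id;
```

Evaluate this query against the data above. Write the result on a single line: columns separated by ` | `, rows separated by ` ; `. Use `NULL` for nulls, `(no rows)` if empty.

Berlin | 68 ; Seoul | 700 ; Berlin | 538

LEFT JOIN keeps every accounts row; unmatched ones get NULL for transactions columns.
Group by accounts.id and compute SUM(t.amount). SUM over an all-NULL group is NULL.
  1: ids {4, 6, 16} → SUM(t.amount)=68
  2: ids {3, 8, 13, 26} → SUM(t.amount)=700
  3: ids {9, 12, 24} → SUM(t.amount)=538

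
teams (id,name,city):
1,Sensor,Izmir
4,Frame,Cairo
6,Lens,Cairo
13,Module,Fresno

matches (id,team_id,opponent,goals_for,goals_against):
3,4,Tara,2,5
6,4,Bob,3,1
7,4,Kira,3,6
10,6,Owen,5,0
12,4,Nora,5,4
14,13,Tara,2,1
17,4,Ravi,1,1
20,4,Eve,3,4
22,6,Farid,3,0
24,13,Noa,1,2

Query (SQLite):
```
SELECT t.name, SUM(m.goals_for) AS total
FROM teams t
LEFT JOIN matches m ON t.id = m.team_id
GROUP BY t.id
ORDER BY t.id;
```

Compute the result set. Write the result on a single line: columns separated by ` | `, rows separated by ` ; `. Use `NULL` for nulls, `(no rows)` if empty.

Sensor | NULL ; Frame | 17 ; Lens | 8 ; Module | 3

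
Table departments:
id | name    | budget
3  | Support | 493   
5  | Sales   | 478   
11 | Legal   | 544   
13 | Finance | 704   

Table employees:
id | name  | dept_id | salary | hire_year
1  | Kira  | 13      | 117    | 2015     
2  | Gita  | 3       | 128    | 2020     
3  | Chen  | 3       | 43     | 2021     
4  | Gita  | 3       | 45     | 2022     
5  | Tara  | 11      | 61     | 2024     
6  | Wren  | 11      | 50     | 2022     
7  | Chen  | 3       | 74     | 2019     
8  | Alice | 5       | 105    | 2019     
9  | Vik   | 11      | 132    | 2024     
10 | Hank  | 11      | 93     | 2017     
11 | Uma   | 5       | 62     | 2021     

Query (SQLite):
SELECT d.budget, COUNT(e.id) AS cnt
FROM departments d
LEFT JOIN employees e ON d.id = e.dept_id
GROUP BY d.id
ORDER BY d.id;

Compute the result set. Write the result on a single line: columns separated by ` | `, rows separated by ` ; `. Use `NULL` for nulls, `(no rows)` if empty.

LEFT JOIN keeps every departments row; unmatched ones get NULL for employees columns.
Group by departments.id and compute COUNT(e.id). COUNT(col) of an all-NULL group is 0.
  3: ids {2, 3, 4, 7} → COUNT(e.id)=4
  5: ids {8, 11} → COUNT(e.id)=2
  11: ids {5, 6, 9, 10} → COUNT(e.id)=4
  13: ids {1} → COUNT(e.id)=1

493 | 4 ; 478 | 2 ; 544 | 4 ; 704 | 1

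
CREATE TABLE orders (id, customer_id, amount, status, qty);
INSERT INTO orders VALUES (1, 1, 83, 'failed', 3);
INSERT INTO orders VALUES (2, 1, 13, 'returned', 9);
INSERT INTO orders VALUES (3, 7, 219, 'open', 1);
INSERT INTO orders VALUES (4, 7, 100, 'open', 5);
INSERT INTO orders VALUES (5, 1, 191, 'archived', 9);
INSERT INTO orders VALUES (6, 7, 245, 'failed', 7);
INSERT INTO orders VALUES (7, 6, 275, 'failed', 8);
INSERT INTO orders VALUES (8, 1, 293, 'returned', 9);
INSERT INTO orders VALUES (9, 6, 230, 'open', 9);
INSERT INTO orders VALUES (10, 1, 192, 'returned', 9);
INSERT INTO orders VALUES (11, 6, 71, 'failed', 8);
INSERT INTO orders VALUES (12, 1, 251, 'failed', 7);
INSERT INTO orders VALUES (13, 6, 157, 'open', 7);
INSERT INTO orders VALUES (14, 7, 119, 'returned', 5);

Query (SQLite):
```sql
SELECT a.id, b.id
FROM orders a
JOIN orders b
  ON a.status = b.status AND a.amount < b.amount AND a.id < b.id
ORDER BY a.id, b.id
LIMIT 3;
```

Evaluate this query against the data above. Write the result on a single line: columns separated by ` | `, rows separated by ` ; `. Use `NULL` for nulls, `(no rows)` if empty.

1 | 6 ; 1 | 7 ; 1 | 12

Pairs (a,b) with same status, a.amount < b.amount, a.id < b.id.
status groups: archived:{5} failed:{1,6,7,11,12} open:{3,4,9,13} returned:{2,8,10,14}
Ordered by (a.id, b.id); first 3.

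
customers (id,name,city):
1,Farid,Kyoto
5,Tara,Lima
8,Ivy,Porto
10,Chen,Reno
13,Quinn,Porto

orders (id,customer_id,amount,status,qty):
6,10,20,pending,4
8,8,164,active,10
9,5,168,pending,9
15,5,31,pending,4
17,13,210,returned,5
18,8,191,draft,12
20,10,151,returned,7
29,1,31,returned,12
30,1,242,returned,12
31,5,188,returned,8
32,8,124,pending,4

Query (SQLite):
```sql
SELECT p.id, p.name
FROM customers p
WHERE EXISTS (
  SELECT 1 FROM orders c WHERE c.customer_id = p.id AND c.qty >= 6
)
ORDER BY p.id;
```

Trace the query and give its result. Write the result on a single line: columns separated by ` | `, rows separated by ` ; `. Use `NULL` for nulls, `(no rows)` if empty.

For each customers row, check whether any orders with matching customer_id has qty >= 6.
Keep rows where that is true.

1 | Farid ; 5 | Tara ; 8 | Ivy ; 10 | Chen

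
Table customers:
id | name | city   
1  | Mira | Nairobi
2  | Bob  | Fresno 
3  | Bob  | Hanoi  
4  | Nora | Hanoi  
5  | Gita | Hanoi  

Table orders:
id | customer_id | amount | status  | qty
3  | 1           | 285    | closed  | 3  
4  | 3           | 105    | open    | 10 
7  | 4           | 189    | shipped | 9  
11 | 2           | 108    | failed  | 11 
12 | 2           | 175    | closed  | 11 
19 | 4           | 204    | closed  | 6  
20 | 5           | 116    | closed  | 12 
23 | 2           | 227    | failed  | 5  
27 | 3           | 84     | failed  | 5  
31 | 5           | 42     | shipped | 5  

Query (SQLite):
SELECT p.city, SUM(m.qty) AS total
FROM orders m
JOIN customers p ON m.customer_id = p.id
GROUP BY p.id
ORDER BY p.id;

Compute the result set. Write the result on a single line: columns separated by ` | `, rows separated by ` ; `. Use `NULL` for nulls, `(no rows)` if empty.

Join each orders row to its customers via customer_id.
Group joined rows by customers.id; compute SUM(m.qty) per group.
  1: ids {3} → SUM(m.qty)=3
  2: ids {11, 12, 23} → SUM(m.qty)=27
  3: ids {4, 27} → SUM(m.qty)=15
  4: ids {7, 19} → SUM(m.qty)=15
  5: ids {20, 31} → SUM(m.qty)=17

Nairobi | 3 ; Fresno | 27 ; Hanoi | 15 ; Hanoi | 15 ; Hanoi | 17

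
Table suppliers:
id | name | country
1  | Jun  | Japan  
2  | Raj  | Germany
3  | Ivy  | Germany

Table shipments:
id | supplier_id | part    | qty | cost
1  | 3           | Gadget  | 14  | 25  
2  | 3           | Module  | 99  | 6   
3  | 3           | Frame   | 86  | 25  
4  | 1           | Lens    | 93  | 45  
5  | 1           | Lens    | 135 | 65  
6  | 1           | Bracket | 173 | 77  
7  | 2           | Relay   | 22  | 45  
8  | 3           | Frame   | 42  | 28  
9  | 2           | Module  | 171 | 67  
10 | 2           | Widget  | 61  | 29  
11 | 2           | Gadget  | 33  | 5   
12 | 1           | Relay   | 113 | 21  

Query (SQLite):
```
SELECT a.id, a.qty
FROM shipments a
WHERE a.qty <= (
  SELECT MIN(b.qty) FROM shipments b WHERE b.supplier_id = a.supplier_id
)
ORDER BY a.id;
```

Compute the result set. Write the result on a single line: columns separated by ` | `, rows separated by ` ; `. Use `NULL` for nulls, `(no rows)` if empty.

1 | 14 ; 4 | 93 ; 7 | 22

For each shipments row a, compute MIN(qty) over rows sharing a.supplier_id.
Keep row a if a.qty <= that per-group MIN.
  supplier_id=1: MIN(qty) = 93
  supplier_id=2: MIN(qty) = 22
  supplier_id=3: MIN(qty) = 14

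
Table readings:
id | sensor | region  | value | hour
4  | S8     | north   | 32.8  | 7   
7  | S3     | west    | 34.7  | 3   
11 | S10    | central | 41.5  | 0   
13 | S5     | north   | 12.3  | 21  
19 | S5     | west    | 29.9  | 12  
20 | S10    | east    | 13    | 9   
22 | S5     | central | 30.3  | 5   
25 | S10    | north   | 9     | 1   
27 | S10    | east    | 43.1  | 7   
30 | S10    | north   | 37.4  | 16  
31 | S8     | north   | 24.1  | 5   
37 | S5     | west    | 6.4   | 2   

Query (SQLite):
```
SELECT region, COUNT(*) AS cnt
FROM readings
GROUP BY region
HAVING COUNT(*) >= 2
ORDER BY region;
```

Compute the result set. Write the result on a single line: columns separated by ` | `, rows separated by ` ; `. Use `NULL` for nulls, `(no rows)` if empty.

Partition readings by region; compute COUNT(*) within each group.
HAVING: keep groups with count ≥ 2.
  central: ids {11, 22} → COUNT(*)=2
  east: ids {20, 27} → COUNT(*)=2
  north: ids {4, 13, 25, 30, 31} → COUNT(*)=5
  west: ids {7, 19, 37} → COUNT(*)=3

central | 2 ; east | 2 ; north | 5 ; west | 3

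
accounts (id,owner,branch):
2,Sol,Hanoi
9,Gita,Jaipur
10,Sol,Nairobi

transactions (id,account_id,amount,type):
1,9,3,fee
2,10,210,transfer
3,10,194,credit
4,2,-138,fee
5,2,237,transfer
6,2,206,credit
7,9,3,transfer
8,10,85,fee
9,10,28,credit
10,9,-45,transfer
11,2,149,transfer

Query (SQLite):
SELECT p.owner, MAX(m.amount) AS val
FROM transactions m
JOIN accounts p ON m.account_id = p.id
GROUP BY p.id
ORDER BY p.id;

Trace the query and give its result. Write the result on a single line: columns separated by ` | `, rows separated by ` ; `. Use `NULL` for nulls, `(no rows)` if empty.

Sol | 237 ; Gita | 3 ; Sol | 210

Join each transactions row to its accounts via account_id.
Group joined rows by accounts.id; compute MAX(m.amount) per group.
  2: ids {4, 5, 6, 11} → MAX(m.amount)=237
  9: ids {1, 7, 10} → MAX(m.amount)=3
  10: ids {2, 3, 8, 9} → MAX(m.amount)=210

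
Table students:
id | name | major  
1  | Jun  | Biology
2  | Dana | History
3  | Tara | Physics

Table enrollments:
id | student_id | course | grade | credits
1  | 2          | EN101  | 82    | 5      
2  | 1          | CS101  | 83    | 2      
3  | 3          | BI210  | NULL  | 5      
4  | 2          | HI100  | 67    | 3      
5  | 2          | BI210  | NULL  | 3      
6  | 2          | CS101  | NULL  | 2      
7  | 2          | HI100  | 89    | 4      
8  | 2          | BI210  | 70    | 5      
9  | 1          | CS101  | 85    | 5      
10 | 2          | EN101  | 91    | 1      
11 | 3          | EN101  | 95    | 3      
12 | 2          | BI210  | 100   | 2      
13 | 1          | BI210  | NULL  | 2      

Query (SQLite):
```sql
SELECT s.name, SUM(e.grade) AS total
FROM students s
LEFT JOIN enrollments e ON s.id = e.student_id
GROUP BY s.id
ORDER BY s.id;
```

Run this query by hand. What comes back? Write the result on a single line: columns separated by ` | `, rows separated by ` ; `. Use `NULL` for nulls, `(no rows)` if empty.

LEFT JOIN keeps every students row; unmatched ones get NULL for enrollments columns.
Group by students.id and compute SUM(e.grade). SUM over an all-NULL group is NULL.
  1: ids {2, 9, 13} → SUM(e.grade)=168
  2: ids {1, 4, 5, 6, 7, 8, 10, 12} → SUM(e.grade)=499
  3: ids {3, 11} → SUM(e.grade)=95

Jun | 168 ; Dana | 499 ; Tara | 95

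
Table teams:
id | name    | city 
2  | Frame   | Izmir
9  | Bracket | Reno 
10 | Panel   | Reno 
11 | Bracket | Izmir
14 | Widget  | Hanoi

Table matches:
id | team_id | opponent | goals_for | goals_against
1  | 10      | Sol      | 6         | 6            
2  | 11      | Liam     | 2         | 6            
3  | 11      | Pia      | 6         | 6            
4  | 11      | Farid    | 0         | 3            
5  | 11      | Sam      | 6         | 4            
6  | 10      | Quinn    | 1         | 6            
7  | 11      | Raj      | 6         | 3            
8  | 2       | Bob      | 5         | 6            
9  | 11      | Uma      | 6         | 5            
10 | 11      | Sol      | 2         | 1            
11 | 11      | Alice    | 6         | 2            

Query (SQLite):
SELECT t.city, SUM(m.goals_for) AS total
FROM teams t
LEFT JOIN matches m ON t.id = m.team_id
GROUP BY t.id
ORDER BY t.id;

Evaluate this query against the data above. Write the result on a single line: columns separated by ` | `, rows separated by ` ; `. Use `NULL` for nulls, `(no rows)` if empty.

LEFT JOIN keeps every teams row; unmatched ones get NULL for matches columns.
Group by teams.id and compute SUM(m.goals_for). SUM over an all-NULL group is NULL.
  2: ids {8} → SUM(m.goals_for)=5
  9: ids {—} → SUM(m.goals_for)=NULL
  10: ids {1, 6} → SUM(m.goals_for)=7
  11: ids {2, 3, 4, 5, 7, 9, 10, 11} → SUM(m.goals_for)=34
  14: ids {—} → SUM(m.goals_for)=NULL

Izmir | 5 ; Reno | NULL ; Reno | 7 ; Izmir | 34 ; Hanoi | NULL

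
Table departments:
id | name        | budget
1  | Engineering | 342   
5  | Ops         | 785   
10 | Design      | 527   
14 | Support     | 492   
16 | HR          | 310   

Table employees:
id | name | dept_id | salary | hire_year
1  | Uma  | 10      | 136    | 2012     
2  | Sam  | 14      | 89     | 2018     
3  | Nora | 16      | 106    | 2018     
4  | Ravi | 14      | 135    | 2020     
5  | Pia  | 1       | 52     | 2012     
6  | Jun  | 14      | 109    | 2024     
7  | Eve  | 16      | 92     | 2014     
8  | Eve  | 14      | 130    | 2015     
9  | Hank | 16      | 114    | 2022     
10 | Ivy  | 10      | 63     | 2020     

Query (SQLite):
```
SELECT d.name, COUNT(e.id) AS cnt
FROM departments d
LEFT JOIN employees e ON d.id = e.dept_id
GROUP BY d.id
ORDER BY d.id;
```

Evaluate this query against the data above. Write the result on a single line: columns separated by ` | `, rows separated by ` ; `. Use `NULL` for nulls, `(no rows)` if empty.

LEFT JOIN keeps every departments row; unmatched ones get NULL for employees columns.
Group by departments.id and compute COUNT(e.id). COUNT(col) of an all-NULL group is 0.
  1: ids {5} → COUNT(e.id)=1
  5: ids {—} → COUNT(e.id)=0
  10: ids {1, 10} → COUNT(e.id)=2
  14: ids {2, 4, 6, 8} → COUNT(e.id)=4
  16: ids {3, 7, 9} → COUNT(e.id)=3

Engineering | 1 ; Ops | 0 ; Design | 2 ; Support | 4 ; HR | 3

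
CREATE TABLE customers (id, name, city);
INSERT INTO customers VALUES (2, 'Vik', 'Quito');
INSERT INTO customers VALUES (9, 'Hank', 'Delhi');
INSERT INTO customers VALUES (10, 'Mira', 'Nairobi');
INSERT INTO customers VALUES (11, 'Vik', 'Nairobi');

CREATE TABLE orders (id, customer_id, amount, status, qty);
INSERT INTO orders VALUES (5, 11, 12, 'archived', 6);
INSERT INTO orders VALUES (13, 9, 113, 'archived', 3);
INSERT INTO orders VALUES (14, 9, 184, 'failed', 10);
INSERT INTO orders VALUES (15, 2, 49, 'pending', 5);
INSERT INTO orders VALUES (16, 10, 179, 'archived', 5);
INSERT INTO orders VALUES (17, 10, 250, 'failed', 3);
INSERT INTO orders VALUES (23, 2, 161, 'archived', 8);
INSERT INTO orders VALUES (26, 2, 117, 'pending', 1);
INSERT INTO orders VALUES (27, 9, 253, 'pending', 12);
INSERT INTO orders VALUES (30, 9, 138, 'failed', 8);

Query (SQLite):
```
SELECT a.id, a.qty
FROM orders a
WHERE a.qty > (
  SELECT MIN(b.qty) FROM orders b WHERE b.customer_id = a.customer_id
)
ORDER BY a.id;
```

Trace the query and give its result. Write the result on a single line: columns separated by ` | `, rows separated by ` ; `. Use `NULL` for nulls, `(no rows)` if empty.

14 | 10 ; 15 | 5 ; 16 | 5 ; 23 | 8 ; 27 | 12 ; 30 | 8

For each orders row a, compute MIN(qty) over rows sharing a.customer_id.
Keep row a if a.qty > that per-group MIN.
  customer_id=2: MIN(qty) = 1
  customer_id=9: MIN(qty) = 3
  customer_id=10: MIN(qty) = 3
  customer_id=11: MIN(qty) = 6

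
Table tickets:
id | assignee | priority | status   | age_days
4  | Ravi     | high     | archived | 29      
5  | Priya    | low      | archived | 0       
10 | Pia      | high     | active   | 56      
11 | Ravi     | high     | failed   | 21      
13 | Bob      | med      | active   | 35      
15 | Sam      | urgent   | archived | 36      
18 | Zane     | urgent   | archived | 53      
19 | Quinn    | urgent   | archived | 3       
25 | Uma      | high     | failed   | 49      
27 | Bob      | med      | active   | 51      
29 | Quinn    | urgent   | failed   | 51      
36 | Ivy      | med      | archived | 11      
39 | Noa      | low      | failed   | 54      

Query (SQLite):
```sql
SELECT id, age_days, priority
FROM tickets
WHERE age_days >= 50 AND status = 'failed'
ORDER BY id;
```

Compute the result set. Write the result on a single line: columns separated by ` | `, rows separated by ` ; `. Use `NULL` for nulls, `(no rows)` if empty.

age_days >= 50: ids {10, 18, 27, 29, 39}
status = 'failed': ids {11, 25, 29, 39}
Combine with AND.

29 | 51 | urgent ; 39 | 54 | low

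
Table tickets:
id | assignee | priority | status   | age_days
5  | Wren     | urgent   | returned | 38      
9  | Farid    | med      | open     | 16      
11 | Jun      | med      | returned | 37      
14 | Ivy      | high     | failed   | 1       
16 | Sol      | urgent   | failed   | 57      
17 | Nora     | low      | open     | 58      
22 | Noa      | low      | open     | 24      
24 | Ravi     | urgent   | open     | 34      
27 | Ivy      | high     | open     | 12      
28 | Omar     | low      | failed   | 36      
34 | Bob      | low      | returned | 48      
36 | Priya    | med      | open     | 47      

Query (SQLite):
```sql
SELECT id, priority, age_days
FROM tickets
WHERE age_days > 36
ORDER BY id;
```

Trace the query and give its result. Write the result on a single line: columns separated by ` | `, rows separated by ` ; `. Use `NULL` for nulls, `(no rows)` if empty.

5 | urgent | 38 ; 11 | med | 37 ; 16 | urgent | 57 ; 17 | low | 58 ; 34 | low | 48 ; 36 | med | 47

age_days > 36: ids {5, 11, 16, 17, 34, 36}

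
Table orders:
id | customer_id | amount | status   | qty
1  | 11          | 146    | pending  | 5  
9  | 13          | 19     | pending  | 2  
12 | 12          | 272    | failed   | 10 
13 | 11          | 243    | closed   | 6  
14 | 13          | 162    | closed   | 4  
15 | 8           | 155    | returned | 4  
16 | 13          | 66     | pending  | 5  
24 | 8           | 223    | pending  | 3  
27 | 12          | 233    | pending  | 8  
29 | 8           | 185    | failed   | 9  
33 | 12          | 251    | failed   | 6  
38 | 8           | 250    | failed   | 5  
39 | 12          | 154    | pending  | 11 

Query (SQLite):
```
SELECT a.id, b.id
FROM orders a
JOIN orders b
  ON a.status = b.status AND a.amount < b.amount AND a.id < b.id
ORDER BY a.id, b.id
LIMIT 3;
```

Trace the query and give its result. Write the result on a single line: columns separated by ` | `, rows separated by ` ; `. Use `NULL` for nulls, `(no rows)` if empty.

1 | 24 ; 1 | 27 ; 1 | 39

Pairs (a,b) with same status, a.amount < b.amount, a.id < b.id.
status groups: closed:{13,14} failed:{12,29,33,38} pending:{1,9,16,24,27,39} returned:{15}
Ordered by (a.id, b.id); first 3.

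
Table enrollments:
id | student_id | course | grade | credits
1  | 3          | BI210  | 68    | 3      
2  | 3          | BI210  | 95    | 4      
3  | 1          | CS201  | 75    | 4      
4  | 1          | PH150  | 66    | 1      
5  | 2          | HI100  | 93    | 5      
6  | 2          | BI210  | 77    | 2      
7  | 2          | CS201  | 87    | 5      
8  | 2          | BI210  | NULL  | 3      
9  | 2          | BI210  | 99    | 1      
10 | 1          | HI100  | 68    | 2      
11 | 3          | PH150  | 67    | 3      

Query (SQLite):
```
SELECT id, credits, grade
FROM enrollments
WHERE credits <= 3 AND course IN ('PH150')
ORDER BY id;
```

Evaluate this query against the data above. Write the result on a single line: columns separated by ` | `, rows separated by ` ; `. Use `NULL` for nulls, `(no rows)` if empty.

4 | 1 | 66 ; 11 | 3 | 67

credits <= 3: ids {1, 4, 6, 8, 9, 10, 11}
course IN ('PH150'): ids {4, 11}
Combine with AND.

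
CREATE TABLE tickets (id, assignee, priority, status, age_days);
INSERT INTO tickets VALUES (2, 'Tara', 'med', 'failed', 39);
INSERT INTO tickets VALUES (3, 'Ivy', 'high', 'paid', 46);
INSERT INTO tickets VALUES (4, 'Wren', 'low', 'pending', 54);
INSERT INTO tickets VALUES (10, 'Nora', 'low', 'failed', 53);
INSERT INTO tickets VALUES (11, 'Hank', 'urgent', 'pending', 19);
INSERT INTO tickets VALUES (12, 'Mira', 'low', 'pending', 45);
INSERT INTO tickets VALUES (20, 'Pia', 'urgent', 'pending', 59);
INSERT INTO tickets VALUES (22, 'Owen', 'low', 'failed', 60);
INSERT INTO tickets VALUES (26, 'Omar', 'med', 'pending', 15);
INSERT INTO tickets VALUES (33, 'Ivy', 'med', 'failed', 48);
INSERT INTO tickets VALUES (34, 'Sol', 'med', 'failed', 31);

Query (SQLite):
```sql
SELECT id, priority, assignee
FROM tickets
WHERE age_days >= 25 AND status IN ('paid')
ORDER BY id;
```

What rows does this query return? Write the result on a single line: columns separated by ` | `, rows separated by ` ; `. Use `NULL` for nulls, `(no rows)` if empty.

age_days >= 25: ids {2, 3, 4, 10, 12, 20, 22, 33, 34}
status IN ('paid'): ids {3}
Combine with AND.

3 | high | Ivy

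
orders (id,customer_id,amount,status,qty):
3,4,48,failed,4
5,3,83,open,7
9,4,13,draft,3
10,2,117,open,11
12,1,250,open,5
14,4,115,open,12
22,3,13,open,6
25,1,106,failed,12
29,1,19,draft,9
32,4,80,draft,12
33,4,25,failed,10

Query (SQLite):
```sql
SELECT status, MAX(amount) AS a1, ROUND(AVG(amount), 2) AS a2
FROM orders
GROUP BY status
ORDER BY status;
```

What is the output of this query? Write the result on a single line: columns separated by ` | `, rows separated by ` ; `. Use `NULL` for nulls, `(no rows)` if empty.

Group orders by status.
Per group compute: MAX(amount), ROUND(AVG(amount), 2).
  draft: ids {9, 29, 32} → MAX(amount)=80, ROUND(AVG(amount), 2)=37.33
  failed: ids {3, 25, 33} → MAX(amount)=106, ROUND(AVG(amount), 2)=59.67
  open: ids {5, 10, 12, 14, 22} → MAX(amount)=250, ROUND(AVG(amount), 2)=115.6

draft | 80 | 37.33 ; failed | 106 | 59.67 ; open | 250 | 115.6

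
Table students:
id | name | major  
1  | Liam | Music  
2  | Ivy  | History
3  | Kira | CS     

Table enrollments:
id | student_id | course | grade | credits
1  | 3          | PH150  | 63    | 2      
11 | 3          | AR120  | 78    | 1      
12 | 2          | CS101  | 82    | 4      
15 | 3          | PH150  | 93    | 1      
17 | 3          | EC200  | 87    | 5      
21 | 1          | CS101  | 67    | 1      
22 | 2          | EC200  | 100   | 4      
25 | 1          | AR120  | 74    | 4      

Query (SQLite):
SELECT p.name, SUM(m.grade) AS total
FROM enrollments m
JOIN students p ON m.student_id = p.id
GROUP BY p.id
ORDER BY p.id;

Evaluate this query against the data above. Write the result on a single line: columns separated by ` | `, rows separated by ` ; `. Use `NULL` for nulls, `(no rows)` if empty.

Join each enrollments row to its students via student_id.
Group joined rows by students.id; compute SUM(m.grade) per group.
  1: ids {21, 25} → SUM(m.grade)=141
  2: ids {12, 22} → SUM(m.grade)=182
  3: ids {1, 11, 15, 17} → SUM(m.grade)=321

Liam | 141 ; Ivy | 182 ; Kira | 321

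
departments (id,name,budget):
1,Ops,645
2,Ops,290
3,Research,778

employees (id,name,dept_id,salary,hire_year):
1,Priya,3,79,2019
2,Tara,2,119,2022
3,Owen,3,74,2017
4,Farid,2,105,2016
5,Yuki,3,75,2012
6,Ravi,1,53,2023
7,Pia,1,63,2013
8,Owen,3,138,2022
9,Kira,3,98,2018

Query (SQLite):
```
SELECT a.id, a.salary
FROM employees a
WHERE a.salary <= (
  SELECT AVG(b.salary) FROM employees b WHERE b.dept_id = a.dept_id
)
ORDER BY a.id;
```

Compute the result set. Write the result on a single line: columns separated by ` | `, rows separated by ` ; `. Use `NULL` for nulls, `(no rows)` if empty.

For each employees row a, compute AVG(salary) over rows sharing a.dept_id.
Keep row a if a.salary <= that per-group AVG.
  dept_id=1: AVG(salary) = 58.0
  dept_id=2: AVG(salary) = 112.0
  dept_id=3: AVG(salary) = 92.8

1 | 79 ; 3 | 74 ; 4 | 105 ; 5 | 75 ; 6 | 53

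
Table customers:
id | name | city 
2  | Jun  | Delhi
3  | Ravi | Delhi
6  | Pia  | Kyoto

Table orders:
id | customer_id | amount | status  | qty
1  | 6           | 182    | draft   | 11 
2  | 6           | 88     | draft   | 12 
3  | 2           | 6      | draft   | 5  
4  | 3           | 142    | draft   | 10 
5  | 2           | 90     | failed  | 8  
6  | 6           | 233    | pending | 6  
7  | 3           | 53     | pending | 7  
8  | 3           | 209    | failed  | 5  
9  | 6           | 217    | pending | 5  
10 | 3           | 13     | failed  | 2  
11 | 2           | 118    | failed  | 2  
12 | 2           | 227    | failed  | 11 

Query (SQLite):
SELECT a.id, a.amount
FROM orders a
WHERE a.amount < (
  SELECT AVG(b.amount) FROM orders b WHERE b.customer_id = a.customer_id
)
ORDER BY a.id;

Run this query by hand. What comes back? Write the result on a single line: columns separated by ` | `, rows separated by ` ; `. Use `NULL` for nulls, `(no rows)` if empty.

For each orders row a, compute AVG(amount) over rows sharing a.customer_id.
Keep row a if a.amount < that per-group AVG.
  customer_id=2: AVG(amount) = 110.25
  customer_id=3: AVG(amount) = 104.25
  customer_id=6: AVG(amount) = 180.0

2 | 88 ; 3 | 6 ; 5 | 90 ; 7 | 53 ; 10 | 13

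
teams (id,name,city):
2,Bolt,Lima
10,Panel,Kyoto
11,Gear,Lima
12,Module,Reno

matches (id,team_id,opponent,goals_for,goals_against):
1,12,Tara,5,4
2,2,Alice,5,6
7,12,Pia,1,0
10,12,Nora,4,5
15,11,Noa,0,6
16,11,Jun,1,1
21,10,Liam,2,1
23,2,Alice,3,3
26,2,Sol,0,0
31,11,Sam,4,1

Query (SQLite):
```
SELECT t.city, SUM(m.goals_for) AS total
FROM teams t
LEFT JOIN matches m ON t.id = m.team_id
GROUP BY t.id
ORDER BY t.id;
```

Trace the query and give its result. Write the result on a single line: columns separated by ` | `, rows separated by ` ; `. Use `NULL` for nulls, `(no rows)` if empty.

Lima | 8 ; Kyoto | 2 ; Lima | 5 ; Reno | 10

LEFT JOIN keeps every teams row; unmatched ones get NULL for matches columns.
Group by teams.id and compute SUM(m.goals_for). SUM over an all-NULL group is NULL.
  2: ids {2, 23, 26} → SUM(m.goals_for)=8
  10: ids {21} → SUM(m.goals_for)=2
  11: ids {15, 16, 31} → SUM(m.goals_for)=5
  12: ids {1, 7, 10} → SUM(m.goals_for)=10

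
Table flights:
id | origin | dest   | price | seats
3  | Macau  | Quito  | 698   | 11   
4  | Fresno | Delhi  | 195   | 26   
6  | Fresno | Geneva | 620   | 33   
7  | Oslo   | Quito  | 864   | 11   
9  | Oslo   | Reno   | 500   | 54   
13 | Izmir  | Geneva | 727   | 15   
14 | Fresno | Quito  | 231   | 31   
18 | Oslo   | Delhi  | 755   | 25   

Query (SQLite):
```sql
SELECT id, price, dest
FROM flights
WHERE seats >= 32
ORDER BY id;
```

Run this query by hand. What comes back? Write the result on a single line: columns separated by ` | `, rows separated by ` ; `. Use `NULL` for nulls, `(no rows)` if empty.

6 | 620 | Geneva ; 9 | 500 | Reno

seats >= 32: ids {6, 9}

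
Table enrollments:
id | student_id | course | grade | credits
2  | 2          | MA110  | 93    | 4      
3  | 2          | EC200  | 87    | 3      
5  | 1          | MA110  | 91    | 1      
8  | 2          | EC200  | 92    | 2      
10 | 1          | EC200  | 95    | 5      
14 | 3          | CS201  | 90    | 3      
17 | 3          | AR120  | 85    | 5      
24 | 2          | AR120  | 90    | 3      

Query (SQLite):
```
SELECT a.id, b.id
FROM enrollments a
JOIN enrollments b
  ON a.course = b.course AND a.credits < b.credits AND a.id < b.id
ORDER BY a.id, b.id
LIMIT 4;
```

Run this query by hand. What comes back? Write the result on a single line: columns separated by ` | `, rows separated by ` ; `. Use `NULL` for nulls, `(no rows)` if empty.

3 | 10 ; 8 | 10

Pairs (a,b) with same course, a.credits < b.credits, a.id < b.id.
course groups: AR120:{17,24} CS201:{14} EC200:{3,8,10} MA110:{2,5}
Ordered by (a.id, b.id); first 4.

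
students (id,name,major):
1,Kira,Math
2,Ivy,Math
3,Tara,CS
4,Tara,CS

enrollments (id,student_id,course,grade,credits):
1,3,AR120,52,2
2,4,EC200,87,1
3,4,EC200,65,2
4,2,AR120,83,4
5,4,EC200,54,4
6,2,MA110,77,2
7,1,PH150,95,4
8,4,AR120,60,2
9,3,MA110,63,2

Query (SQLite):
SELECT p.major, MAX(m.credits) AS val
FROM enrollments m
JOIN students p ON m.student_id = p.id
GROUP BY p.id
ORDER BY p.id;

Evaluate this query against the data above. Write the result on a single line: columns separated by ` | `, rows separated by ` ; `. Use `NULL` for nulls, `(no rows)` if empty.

Math | 4 ; Math | 4 ; CS | 2 ; CS | 4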